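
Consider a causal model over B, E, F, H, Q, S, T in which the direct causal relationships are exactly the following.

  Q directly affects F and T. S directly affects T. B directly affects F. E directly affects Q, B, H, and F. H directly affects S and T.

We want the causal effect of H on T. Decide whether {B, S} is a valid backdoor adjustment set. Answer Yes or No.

No

Backdoor paths from H to T (paths whose first edge points into H):
  P1: H <- E -> Q -> T
  P2: H <- E -> B -> F <- Q -> T
  P3: H <- E -> F <- Q -> T
Condition 1 (no descendant of H in the set): FAILS — S is a descendant of H.
Condition 2 (every backdoor path blocked by {B, S}):
  P1: open — no interior node is in the conditioning set.
  P2: blocked at chain node B ∈ conditioning set.
  P3: blocked at collider F (neither it nor any descendant is in the conditioning set).
{B, S} does not satisfy the backdoor criterion.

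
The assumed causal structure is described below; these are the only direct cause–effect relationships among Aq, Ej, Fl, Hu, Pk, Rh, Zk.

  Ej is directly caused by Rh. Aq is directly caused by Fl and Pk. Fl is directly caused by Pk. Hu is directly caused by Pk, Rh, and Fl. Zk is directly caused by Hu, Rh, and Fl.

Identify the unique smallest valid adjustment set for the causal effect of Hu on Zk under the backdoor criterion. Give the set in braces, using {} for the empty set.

Variables eligible for adjustment (non-descendants of Hu, excluding Hu and Zk): {Aq, Ej, Fl, Pk, Rh}.
Backdoor paths from Hu to Zk:
  P1: Hu <- Pk -> Fl -> Zk
  P2: Hu <- Pk -> Aq <- Fl -> Zk
  P3: Hu <- Fl -> Zk
  P4: Hu <- Rh -> Zk
The empty set is not sufficient: P1 (Hu <- Pk -> Fl -> Zk) has no collider blocking it and no conditioned non-collider, so it is open.
Try {Fl, Rh}:
  P1: blocked at chain node Fl ∈ conditioning set.
  P2: blocked at collider Aq (neither it nor any descendant is in the conditioning set).
  P3: blocked at fork node Fl ∈ conditioning set.
  P4: blocked at fork node Rh ∈ conditioning set.
{Fl, Rh} contains no descendant of Hu and blocks every backdoor path.
Every element of {Fl, Rh} is needed (dropping Fl leaves P1 open; dropping Rh leaves P4 open), so no proper subset is valid.
Among all size-2 subsets of the eligible variables, only {Fl, Rh} blocks every backdoor path, so it is the unique smallest valid adjustment set.

{Fl, Rh}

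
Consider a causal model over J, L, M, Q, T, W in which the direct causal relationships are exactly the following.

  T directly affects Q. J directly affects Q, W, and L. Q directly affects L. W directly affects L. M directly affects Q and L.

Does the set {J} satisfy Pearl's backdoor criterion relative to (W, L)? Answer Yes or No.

Backdoor paths from W to L (paths whose first edge points into W):
  P1: W <- J -> Q <- M -> L
  P2: W <- J -> Q -> L
  P3: W <- J -> L
Condition 1 (no descendant of W in the set): holds — descendants of W are {L}; none are in {J}.
Condition 2 (every backdoor path blocked by {J}):
  P1: blocked at fork node J ∈ conditioning set.
  P2: blocked at fork node J ∈ conditioning set.
  P3: blocked at fork node J ∈ conditioning set.
{J} satisfies the backdoor criterion.

Yes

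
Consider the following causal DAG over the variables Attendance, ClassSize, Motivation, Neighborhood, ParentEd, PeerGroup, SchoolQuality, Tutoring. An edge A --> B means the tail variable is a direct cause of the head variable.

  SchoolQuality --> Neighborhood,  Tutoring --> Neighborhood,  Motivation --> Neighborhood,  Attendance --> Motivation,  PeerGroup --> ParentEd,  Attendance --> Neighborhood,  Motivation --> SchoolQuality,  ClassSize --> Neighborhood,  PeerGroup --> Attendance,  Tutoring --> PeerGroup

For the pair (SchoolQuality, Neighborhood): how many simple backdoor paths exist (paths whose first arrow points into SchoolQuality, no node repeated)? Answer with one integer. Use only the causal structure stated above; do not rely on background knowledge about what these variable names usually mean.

3

A backdoor path from SchoolQuality to Neighborhood is any simple undirected path whose first edge points into SchoolQuality (i.e. leaves SchoolQuality via a parent).
Parents of SchoolQuality: {Motivation}.
Enumerating:
  P1: SchoolQuality <- Motivation <- Attendance <- PeerGroup <- Tutoring -> Neighborhood
  P2: SchoolQuality <- Motivation <- Attendance -> Neighborhood
  P3: SchoolQuality <- Motivation -> Neighborhood
That exhausts the simple backdoor paths. Count: 3.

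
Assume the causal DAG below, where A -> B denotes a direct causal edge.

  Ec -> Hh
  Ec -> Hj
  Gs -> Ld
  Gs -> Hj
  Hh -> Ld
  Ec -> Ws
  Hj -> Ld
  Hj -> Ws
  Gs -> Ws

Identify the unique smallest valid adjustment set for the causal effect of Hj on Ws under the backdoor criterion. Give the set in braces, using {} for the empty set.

{Ec, Gs}

Variables eligible for adjustment (non-descendants of Hj, excluding Hj and Ws): {Ec, Gs, Hh}.
Backdoor paths from Hj to Ws:
  P1: Hj <- Ec -> Ws
  P2: Hj <- Ec -> Hh -> Ld <- Gs -> Ws
  P3: Hj <- Gs -> Ws
  P4: Hj <- Gs -> Ld <- Hh <- Ec -> Ws
The empty set is not sufficient: P1 (Hj <- Ec -> Ws) has no collider blocking it and no conditioned non-collider, so it is open.
Try {Ec, Gs}:
  P1: blocked at fork node Ec ∈ conditioning set.
  P2: blocked at fork node Ec ∈ conditioning set.
  P3: blocked at fork node Gs ∈ conditioning set.
  P4: blocked at fork node Gs ∈ conditioning set.
{Ec, Gs} contains no descendant of Hj and blocks every backdoor path.
Every element of {Ec, Gs} is needed (dropping Ec leaves P1 open; dropping Gs leaves P3 open), so no proper subset is valid.
Among all size-2 subsets of the eligible variables, only {Ec, Gs} blocks every backdoor path, so it is the unique smallest valid adjustment set.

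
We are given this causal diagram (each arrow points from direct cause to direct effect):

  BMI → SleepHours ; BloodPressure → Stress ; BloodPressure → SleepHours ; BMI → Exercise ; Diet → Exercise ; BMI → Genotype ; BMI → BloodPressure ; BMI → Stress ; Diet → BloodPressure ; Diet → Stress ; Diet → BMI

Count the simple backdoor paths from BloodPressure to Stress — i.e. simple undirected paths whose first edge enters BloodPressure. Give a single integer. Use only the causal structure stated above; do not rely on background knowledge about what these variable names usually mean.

A backdoor path from BloodPressure to Stress is any simple undirected path whose first edge points into BloodPressure (i.e. leaves BloodPressure via a parent).
Parents of BloodPressure: {BMI, Diet}.
Enumerating:
  P1: BloodPressure <- Diet -> BMI -> Stress
  P2: BloodPressure <- Diet -> Exercise <- BMI -> Stress
  P3: BloodPressure <- Diet -> Stress
  P4: BloodPressure <- BMI <- Diet -> Stress
  P5: BloodPressure <- BMI -> Exercise <- Diet -> Stress
  P6: BloodPressure <- BMI -> Stress
That exhausts the simple backdoor paths. Count: 6.

6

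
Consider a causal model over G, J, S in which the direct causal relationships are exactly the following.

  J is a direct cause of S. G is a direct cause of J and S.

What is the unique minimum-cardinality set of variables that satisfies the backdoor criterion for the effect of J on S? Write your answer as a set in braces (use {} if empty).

{G}

Variables eligible for adjustment (non-descendants of J, excluding J and S): {G}.
Backdoor paths from J to S:
  P1: J <- G -> S
The empty set is not sufficient: P1 (J <- G -> S) has no collider blocking it and no conditioned non-collider, so it is open.
Try {G}:
  P1: blocked at fork node G ∈ conditioning set.
{G} contains no descendant of J and blocks every backdoor path.
{G} is the unique smallest valid adjustment set.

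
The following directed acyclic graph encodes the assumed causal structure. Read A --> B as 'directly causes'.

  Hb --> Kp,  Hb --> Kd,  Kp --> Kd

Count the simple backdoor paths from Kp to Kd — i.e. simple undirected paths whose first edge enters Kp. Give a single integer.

A backdoor path from Kp to Kd is any simple undirected path whose first edge points into Kp (i.e. leaves Kp via a parent).
Parents of Kp: {Hb}.
Enumerating:
  P1: Kp <- Hb -> Kd
That exhausts the simple backdoor paths. Count: 1.

1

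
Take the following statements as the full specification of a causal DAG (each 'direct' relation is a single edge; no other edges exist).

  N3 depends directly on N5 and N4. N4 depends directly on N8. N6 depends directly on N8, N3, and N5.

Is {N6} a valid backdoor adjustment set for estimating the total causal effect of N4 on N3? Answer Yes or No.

Backdoor paths from N4 to N3 (paths whose first edge points into N4):
  P1: N4 <- N8 -> N6 <- N5 -> N3
  P2: N4 <- N8 -> N6 <- N3
Condition 1 (no descendant of N4 in the set): FAILS — N6 is a descendant of N4.
Condition 2 (every backdoor path blocked by {N6}):
  P1: open — collider(s) N6 are conditioned on (or have a conditioned descendant) and no non-collider on the path is in the set.
  P2: open — collider(s) N6 are conditioned on (or have a conditioned descendant) and no non-collider on the path is in the set.
{N6} does not satisfy the backdoor criterion.

No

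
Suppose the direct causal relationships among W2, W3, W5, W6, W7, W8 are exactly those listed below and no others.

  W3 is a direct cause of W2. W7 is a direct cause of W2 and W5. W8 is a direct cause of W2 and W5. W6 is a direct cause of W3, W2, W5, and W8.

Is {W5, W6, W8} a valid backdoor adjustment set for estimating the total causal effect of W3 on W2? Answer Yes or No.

Yes

Backdoor paths from W3 to W2 (paths whose first edge points into W3):
  P1: W3 <- W6 -> W8 -> W5 <- W7 -> W2
  P2: W3 <- W6 -> W8 -> W2
  P3: W3 <- W6 -> W5 <- W8 -> W2
  P4: W3 <- W6 -> W5 <- W7 -> W2
  P5: W3 <- W6 -> W2
Condition 1 (no descendant of W3 in the set): holds — descendants of W3 are {W2}; none are in {W5, W6, W8}.
Condition 2 (every backdoor path blocked by {W5, W6, W8}):
  P1: blocked at fork node W6 ∈ conditioning set.
  P2: blocked at fork node W6 ∈ conditioning set.
  P3: blocked at fork node W6 ∈ conditioning set.
  P4: blocked at fork node W6 ∈ conditioning set.
  P5: blocked at fork node W6 ∈ conditioning set.
{W5, W6, W8} satisfies the backdoor criterion.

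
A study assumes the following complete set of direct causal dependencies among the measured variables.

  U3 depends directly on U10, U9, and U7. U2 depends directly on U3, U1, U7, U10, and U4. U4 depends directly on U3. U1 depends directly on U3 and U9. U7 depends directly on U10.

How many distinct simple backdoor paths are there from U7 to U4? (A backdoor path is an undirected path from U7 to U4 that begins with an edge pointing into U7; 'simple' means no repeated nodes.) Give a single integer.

A backdoor path from U7 to U4 is any simple undirected path whose first edge points into U7 (i.e. leaves U7 via a parent).
Parents of U7: {U10}.
Enumerating:
  P1: U7 <- U10 -> U3 <- U9 -> U1 -> U2 <- U4
  P2: U7 <- U10 -> U3 -> U4
  P3: U7 <- U10 -> U3 -> U1 -> U2 <- U4
  P4: U7 <- U10 -> U3 -> U2 <- U4
  P5: U7 <- U10 -> U2 <- U3 -> U4
  P6: U7 <- U10 -> U2 <- U4
  P7: U7 <- U10 -> U2 <- U1 <- U9 -> U3 -> U4
  P8: U7 <- U10 -> U2 <- U1 <- U3 -> U4
That exhausts the simple backdoor paths. Count: 8.

8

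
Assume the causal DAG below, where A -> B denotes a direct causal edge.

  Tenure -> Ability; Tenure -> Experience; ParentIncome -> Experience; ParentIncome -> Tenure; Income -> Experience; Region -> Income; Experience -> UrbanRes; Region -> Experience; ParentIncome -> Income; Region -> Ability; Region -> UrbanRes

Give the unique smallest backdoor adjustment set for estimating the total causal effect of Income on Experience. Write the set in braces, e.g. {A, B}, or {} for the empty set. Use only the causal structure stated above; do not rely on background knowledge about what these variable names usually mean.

Variables eligible for adjustment (non-descendants of Income, excluding Income and Experience): {Ability, ParentIncome, Region, Tenure}.
Backdoor paths from Income to Experience:
  P1: Income <- ParentIncome -> Tenure -> Ability <- Region -> Experience
  P2: Income <- ParentIncome -> Tenure -> Ability <- Region -> UrbanRes <- Experience
  P3: Income <- ParentIncome -> Tenure -> Experience
  P4: Income <- ParentIncome -> Experience
  P5: Income <- Region -> Ability <- Tenure <- ParentIncome -> Experience
  P6: Income <- Region -> Ability <- Tenure -> Experience
  P7: Income <- Region -> Experience
  P8: Income <- Region -> UrbanRes <- Experience
The empty set is not sufficient: P3 (Income <- ParentIncome -> Tenure -> Experience) has no collider blocking it and no conditioned non-collider, so it is open.
Try {ParentIncome, Region}:
  P1: blocked at fork node ParentIncome ∈ conditioning set.
  P2: blocked at fork node ParentIncome ∈ conditioning set.
  P3: blocked at fork node ParentIncome ∈ conditioning set.
  P4: blocked at fork node ParentIncome ∈ conditioning set.
  P5: blocked at fork node Region ∈ conditioning set.
  P6: blocked at fork node Region ∈ conditioning set.
  P7: blocked at fork node Region ∈ conditioning set.
  P8: blocked at fork node Region ∈ conditioning set.
{ParentIncome, Region} contains no descendant of Income and blocks every backdoor path.
Every element of {ParentIncome, Region} is needed (dropping ParentIncome leaves P3 open; dropping Region leaves P7 open), so no proper subset is valid.
Among all size-2 subsets of the eligible variables, only {ParentIncome, Region} blocks every backdoor path, so it is the unique smallest valid adjustment set.

{ParentIncome, Region}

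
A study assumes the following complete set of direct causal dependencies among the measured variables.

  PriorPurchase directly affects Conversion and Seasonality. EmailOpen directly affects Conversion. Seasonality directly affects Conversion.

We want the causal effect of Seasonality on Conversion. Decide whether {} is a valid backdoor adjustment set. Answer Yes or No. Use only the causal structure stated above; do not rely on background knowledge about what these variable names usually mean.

No

Backdoor paths from Seasonality to Conversion (paths whose first edge points into Seasonality):
  P1: Seasonality <- PriorPurchase -> Conversion
Condition 1 (no descendant of Seasonality in the set): holds — descendants of Seasonality are {Conversion}; none are in {}.
Condition 2 (every backdoor path blocked by {}):
  P1: open — no interior node is in the conditioning set.
{} does not satisfy the backdoor criterion.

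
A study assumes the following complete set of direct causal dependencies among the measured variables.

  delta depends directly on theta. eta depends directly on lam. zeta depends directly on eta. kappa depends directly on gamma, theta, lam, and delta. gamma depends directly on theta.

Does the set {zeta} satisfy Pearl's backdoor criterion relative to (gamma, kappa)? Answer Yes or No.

No

Backdoor paths from gamma to kappa (paths whose first edge points into gamma):
  P1: gamma <- theta -> delta -> kappa
  P2: gamma <- theta -> kappa
Condition 1 (no descendant of gamma in the set): holds — descendants of gamma are {kappa}; none are in {zeta}.
Condition 2 (every backdoor path blocked by {zeta}):
  P1: open — no interior node is in the conditioning set.
  P2: open — no interior node is in the conditioning set.
{zeta} does not satisfy the backdoor criterion.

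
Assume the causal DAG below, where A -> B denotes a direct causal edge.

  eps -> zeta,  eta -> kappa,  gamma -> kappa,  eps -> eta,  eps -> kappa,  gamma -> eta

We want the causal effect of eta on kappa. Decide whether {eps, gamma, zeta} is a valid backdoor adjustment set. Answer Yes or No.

Yes

Backdoor paths from eta to kappa (paths whose first edge points into eta):
  P1: eta <- gamma -> kappa
  P2: eta <- eps -> kappa
Condition 1 (no descendant of eta in the set): holds — descendants of eta are {kappa}; none are in {eps, gamma, zeta}.
Condition 2 (every backdoor path blocked by {eps, gamma, zeta}):
  P1: blocked at fork node gamma ∈ conditioning set.
  P2: blocked at fork node eps ∈ conditioning set.
{eps, gamma, zeta} satisfies the backdoor criterion.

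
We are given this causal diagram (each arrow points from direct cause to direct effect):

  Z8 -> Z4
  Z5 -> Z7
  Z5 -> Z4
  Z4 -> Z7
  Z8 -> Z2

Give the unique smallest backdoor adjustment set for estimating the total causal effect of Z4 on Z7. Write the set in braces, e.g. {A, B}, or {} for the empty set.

{Z5}

Variables eligible for adjustment (non-descendants of Z4, excluding Z4 and Z7): {Z2, Z5, Z8}.
Backdoor paths from Z4 to Z7:
  P1: Z4 <- Z5 -> Z7
The empty set is not sufficient: P1 (Z4 <- Z5 -> Z7) has no collider blocking it and no conditioned non-collider, so it is open.
Try {Z5}:
  P1: blocked at fork node Z5 ∈ conditioning set.
{Z5} contains no descendant of Z4 and blocks every backdoor path.
No other singleton works — e.g. {Z8} leaves P1 open — so {Z5} is the unique smallest valid adjustment set.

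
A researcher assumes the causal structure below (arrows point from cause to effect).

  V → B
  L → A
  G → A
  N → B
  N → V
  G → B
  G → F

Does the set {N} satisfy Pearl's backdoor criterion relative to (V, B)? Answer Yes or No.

Backdoor paths from V to B (paths whose first edge points into V):
  P1: V <- N -> B
Condition 1 (no descendant of V in the set): holds — descendants of V are {B}; none are in {N}.
Condition 2 (every backdoor path blocked by {N}):
  P1: blocked at fork node N ∈ conditioning set.
{N} satisfies the backdoor criterion.

Yes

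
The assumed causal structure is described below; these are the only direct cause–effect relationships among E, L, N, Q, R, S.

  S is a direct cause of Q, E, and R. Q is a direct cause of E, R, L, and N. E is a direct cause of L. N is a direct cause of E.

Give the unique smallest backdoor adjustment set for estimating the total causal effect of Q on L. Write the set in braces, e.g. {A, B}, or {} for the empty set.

Variables eligible for adjustment (non-descendants of Q, excluding Q and L): {S}.
Backdoor paths from Q to L:
  P1: Q <- S -> E -> L
The empty set is not sufficient: P1 (Q <- S -> E -> L) has no collider blocking it and no conditioned non-collider, so it is open.
Try {S}:
  P1: blocked at fork node S ∈ conditioning set.
{S} contains no descendant of Q and blocks every backdoor path.
{S} is the unique smallest valid adjustment set.

{S}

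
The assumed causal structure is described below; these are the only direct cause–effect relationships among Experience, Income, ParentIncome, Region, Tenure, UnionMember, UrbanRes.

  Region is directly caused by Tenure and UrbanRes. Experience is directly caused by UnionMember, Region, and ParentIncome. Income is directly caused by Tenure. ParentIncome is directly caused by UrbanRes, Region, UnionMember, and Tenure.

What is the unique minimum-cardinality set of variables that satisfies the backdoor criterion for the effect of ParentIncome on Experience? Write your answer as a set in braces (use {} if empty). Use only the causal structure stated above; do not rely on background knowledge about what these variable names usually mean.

Variables eligible for adjustment (non-descendants of ParentIncome, excluding ParentIncome and Experience): {Income, Region, Tenure, UnionMember, UrbanRes}.
Backdoor paths from ParentIncome to Experience:
  P1: ParentIncome <- UnionMember -> Experience
  P2: ParentIncome <- Tenure -> Region -> Experience
  P3: ParentIncome <- UrbanRes -> Region -> Experience
  P4: ParentIncome <- Region -> Experience
The empty set is not sufficient: P1 (ParentIncome <- UnionMember -> Experience) has no collider blocking it and no conditioned non-collider, so it is open.
Try {Region, UnionMember}:
  P1: blocked at fork node UnionMember ∈ conditioning set.
  P2: blocked at chain node Region ∈ conditioning set.
  P3: blocked at chain node Region ∈ conditioning set.
  P4: blocked at fork node Region ∈ conditioning set.
{Region, UnionMember} contains no descendant of ParentIncome and blocks every backdoor path.
Every element of {Region, UnionMember} is needed (dropping Region leaves P2 open; dropping UnionMember leaves P1 open), so no proper subset is valid.
Among all size-2 subsets of the eligible variables, only {Region, UnionMember} blocks every backdoor path, so it is the unique smallest valid adjustment set.

{Region, UnionMember}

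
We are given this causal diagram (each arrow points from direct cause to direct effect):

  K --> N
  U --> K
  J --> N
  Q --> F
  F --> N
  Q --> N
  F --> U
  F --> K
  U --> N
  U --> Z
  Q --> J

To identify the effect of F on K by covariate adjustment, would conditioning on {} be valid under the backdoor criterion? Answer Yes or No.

Yes

Backdoor paths from F to K (paths whose first edge points into F):
  P1: F <- Q -> J -> N <- U -> K
  P2: F <- Q -> J -> N <- K
  P3: F <- Q -> N <- U -> K
  P4: F <- Q -> N <- K
Condition 1 (no descendant of F in the set): holds — descendants of F are {K, N, U, Z}; none are in {}.
Condition 2 (every backdoor path blocked by {}):
  P1: blocked at collider N (neither it nor any descendant is in the conditioning set).
  P2: blocked at collider N (neither it nor any descendant is in the conditioning set).
  P3: blocked at collider N (neither it nor any descendant is in the conditioning set).
  P4: blocked at collider N (neither it nor any descendant is in the conditioning set).
{} satisfies the backdoor criterion.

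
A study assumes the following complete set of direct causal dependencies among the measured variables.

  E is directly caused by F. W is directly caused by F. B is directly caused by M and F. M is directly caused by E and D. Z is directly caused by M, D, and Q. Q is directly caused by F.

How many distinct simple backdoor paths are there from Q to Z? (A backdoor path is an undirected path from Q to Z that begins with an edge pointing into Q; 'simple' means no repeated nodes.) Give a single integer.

A backdoor path from Q to Z is any simple undirected path whose first edge points into Q (i.e. leaves Q via a parent).
Parents of Q: {F}.
Enumerating:
  P1: Q <- F -> E -> M <- D -> Z
  P2: Q <- F -> E -> M -> Z
  P3: Q <- F -> B <- M <- D -> Z
  P4: Q <- F -> B <- M -> Z
That exhausts the simple backdoor paths. Count: 4.

4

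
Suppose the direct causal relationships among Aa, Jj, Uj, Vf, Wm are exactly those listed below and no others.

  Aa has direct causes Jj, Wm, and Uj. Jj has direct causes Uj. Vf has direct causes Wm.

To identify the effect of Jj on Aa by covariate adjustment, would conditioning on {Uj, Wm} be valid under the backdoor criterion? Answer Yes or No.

Backdoor paths from Jj to Aa (paths whose first edge points into Jj):
  P1: Jj <- Uj -> Aa
Condition 1 (no descendant of Jj in the set): holds — descendants of Jj are {Aa}; none are in {Uj, Wm}.
Condition 2 (every backdoor path blocked by {Uj, Wm}):
  P1: blocked at fork node Uj ∈ conditioning set.
{Uj, Wm} satisfies the backdoor criterion.

Yes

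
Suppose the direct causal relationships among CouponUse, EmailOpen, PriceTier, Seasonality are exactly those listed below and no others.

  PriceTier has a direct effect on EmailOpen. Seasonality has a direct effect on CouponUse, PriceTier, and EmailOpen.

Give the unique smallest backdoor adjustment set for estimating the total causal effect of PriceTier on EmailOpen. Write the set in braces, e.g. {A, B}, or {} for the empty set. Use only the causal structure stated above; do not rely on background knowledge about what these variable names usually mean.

Variables eligible for adjustment (non-descendants of PriceTier, excluding PriceTier and EmailOpen): {CouponUse, Seasonality}.
Backdoor paths from PriceTier to EmailOpen:
  P1: PriceTier <- Seasonality -> EmailOpen
The empty set is not sufficient: P1 (PriceTier <- Seasonality -> EmailOpen) has no collider blocking it and no conditioned non-collider, so it is open.
Try {Seasonality}:
  P1: blocked at fork node Seasonality ∈ conditioning set.
{Seasonality} contains no descendant of PriceTier and blocks every backdoor path.
No other singleton works — e.g. {CouponUse} leaves P1 open — so {Seasonality} is the unique smallest valid adjustment set.

{Seasonality}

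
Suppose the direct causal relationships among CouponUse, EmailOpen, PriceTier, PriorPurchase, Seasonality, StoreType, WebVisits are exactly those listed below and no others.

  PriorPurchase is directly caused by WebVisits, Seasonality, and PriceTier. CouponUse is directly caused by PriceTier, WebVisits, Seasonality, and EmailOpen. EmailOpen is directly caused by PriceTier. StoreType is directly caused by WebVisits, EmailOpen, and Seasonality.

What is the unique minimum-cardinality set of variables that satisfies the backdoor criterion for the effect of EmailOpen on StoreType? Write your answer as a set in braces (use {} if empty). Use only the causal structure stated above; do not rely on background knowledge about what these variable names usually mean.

{}

Variables eligible for adjustment (non-descendants of EmailOpen, excluding EmailOpen and StoreType): {PriceTier, PriorPurchase, Seasonality, WebVisits}.
Backdoor paths from EmailOpen to StoreType:
  P1: EmailOpen <- PriceTier -> PriorPurchase <- WebVisits -> StoreType
  P2: EmailOpen <- PriceTier -> PriorPurchase <- WebVisits -> CouponUse <- Seasonality -> StoreType
  P3: EmailOpen <- PriceTier -> PriorPurchase <- Seasonality -> StoreType
  P4: EmailOpen <- PriceTier -> PriorPurchase <- Seasonality -> CouponUse <- WebVisits -> StoreType
  P5: EmailOpen <- PriceTier -> CouponUse <- WebVisits -> PriorPurchase <- Seasonality -> StoreType
  P6: EmailOpen <- PriceTier -> CouponUse <- WebVisits -> StoreType
  P7: EmailOpen <- PriceTier -> CouponUse <- Seasonality -> PriorPurchase <- WebVisits -> StoreType
  P8: EmailOpen <- PriceTier -> CouponUse <- Seasonality -> StoreType
Each backdoor path contains an unconditioned collider, so every path is already blocked with the empty conditioning set:
  P1: blocked at collider PriorPurchase (neither it nor any descendant is in the conditioning set).
  P2: blocked at collider PriorPurchase (neither it nor any descendant is in the conditioning set).
  P3: blocked at collider PriorPurchase (neither it nor any descendant is in the conditioning set).
  P4: blocked at collider PriorPurchase (neither it nor any descendant is in the conditioning set).
  P5: blocked at collider CouponUse (neither it nor any descendant is in the conditioning set).
  P6: blocked at collider CouponUse (neither it nor any descendant is in the conditioning set).
  P7: blocked at collider CouponUse (neither it nor any descendant is in the conditioning set).
  P8: blocked at collider CouponUse (neither it nor any descendant is in the conditioning set).
The empty set is therefore the unique smallest valid set.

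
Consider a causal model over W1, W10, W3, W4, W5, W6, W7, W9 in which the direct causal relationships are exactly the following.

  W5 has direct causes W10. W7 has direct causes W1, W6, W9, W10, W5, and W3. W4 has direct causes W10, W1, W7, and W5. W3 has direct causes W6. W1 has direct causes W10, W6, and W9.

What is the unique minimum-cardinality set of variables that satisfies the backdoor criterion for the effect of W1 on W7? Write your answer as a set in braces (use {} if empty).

{W10, W6, W9}

Variables eligible for adjustment (non-descendants of W1, excluding W1 and W7): {W10, W3, W5, W6, W9}.
Backdoor paths from W1 to W7:
  P1: W1 <- W6 -> W3 -> W7
  P2: W1 <- W6 -> W7
  P3: W1 <- W9 -> W7
  P4: W1 <- W10 -> W5 -> W7
  P5: W1 <- W10 -> W5 -> W4 <- W7
  P6: W1 <- W10 -> W7
  P7: W1 <- W10 -> W4 <- W5 -> W7
  P8: W1 <- W10 -> W4 <- W7
The empty set is not sufficient: P1 (W1 <- W6 -> W3 -> W7) has no collider blocking it and no conditioned non-collider, so it is open.
Try {W10, W6, W9}:
  P1: blocked at fork node W6 ∈ conditioning set.
  P2: blocked at fork node W6 ∈ conditioning set.
  P3: blocked at fork node W9 ∈ conditioning set.
  P4: blocked at fork node W10 ∈ conditioning set.
  P5: blocked at fork node W10 ∈ conditioning set.
  P6: blocked at fork node W10 ∈ conditioning set.
  P7: blocked at fork node W10 ∈ conditioning set.
  P8: blocked at fork node W10 ∈ conditioning set.
{W10, W6, W9} contains no descendant of W1 and blocks every backdoor path.
Every element of {W10, W6, W9} is needed (dropping W10 leaves P4 open; dropping W6 leaves P1 open; dropping W9 leaves P3 open), so no proper subset is valid.
Among all size-3 subsets of the eligible variables, only {W10, W6, W9} blocks every backdoor path, so it is the unique smallest valid adjustment set.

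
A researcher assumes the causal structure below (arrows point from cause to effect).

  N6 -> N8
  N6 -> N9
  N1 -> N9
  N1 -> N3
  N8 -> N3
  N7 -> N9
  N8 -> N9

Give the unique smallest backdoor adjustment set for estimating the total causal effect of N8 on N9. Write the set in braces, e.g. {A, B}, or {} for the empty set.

Variables eligible for adjustment (non-descendants of N8, excluding N8 and N9): {N1, N6, N7}.
Backdoor paths from N8 to N9:
  P1: N8 <- N6 -> N9
The empty set is not sufficient: P1 (N8 <- N6 -> N9) has no collider blocking it and no conditioned non-collider, so it is open.
Try {N6}:
  P1: blocked at fork node N6 ∈ conditioning set.
{N6} contains no descendant of N8 and blocks every backdoor path.
No other singleton works — e.g. {N1} leaves P1 open — so {N6} is the unique smallest valid adjustment set.

{N6}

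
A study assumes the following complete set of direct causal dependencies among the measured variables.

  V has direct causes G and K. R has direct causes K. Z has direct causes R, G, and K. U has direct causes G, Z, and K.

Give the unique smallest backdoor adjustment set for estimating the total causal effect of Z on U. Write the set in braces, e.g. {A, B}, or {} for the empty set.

{G, K}

Variables eligible for adjustment (non-descendants of Z, excluding Z and U): {G, K, R, V}.
Backdoor paths from Z to U:
  P1: Z <- K -> V <- G -> U
  P2: Z <- K -> U
  P3: Z <- R <- K -> V <- G -> U
  P4: Z <- R <- K -> U
  P5: Z <- G -> V <- K -> U
  P6: Z <- G -> U
The empty set is not sufficient: P2 (Z <- K -> U) has no collider blocking it and no conditioned non-collider, so it is open.
Try {G, K}:
  P1: blocked at fork node K ∈ conditioning set.
  P2: blocked at fork node K ∈ conditioning set.
  P3: blocked at fork node K ∈ conditioning set.
  P4: blocked at fork node K ∈ conditioning set.
  P5: blocked at fork node G ∈ conditioning set.
  P6: blocked at fork node G ∈ conditioning set.
{G, K} contains no descendant of Z and blocks every backdoor path.
Every element of {G, K} is needed (dropping G leaves P6 open; dropping K leaves P2 open), so no proper subset is valid.
Among all size-2 subsets of the eligible variables, only {G, K} blocks every backdoor path, so it is the unique smallest valid adjustment set.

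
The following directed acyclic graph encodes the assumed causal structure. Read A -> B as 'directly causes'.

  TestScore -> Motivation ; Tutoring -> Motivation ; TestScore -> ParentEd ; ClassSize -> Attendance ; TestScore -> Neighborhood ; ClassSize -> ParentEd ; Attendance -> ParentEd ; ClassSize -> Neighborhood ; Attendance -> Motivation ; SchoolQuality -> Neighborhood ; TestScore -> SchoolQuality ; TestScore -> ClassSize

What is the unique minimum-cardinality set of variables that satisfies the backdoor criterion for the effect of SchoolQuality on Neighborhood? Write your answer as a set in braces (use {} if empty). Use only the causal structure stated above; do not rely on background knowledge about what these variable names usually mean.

Variables eligible for adjustment (non-descendants of SchoolQuality, excluding SchoolQuality and Neighborhood): {Attendance, ClassSize, Motivation, ParentEd, TestScore, Tutoring}.
Backdoor paths from SchoolQuality to Neighborhood:
  P1: SchoolQuality <- TestScore -> ClassSize -> Neighborhood
  P2: SchoolQuality <- TestScore -> Motivation <- Attendance <- ClassSize -> Neighborhood
  P3: SchoolQuality <- TestScore -> Motivation <- Attendance -> ParentEd <- ClassSize -> Neighborhood
  P4: SchoolQuality <- TestScore -> Neighborhood
  P5: SchoolQuality <- TestScore -> ParentEd <- ClassSize -> Neighborhood
  P6: SchoolQuality <- TestScore -> ParentEd <- Attendance <- ClassSize -> Neighborhood
The empty set is not sufficient: P1 (SchoolQuality <- TestScore -> ClassSize -> Neighborhood) has no collider blocking it and no conditioned non-collider, so it is open.
Try {TestScore}:
  P1: blocked at fork node TestScore ∈ conditioning set.
  P2: blocked at fork node TestScore ∈ conditioning set.
  P3: blocked at fork node TestScore ∈ conditioning set.
  P4: blocked at fork node TestScore ∈ conditioning set.
  P5: blocked at fork node TestScore ∈ conditioning set.
  P6: blocked at fork node TestScore ∈ conditioning set.
{TestScore} contains no descendant of SchoolQuality and blocks every backdoor path.
No other singleton works — e.g. {ClassSize} leaves P4 open — so {TestScore} is the unique smallest valid adjustment set.

{TestScore}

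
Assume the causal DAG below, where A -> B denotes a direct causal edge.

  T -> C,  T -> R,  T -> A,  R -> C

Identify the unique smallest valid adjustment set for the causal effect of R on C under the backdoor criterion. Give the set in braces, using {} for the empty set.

Variables eligible for adjustment (non-descendants of R, excluding R and C): {A, T}.
Backdoor paths from R to C:
  P1: R <- T -> C
The empty set is not sufficient: P1 (R <- T -> C) has no collider blocking it and no conditioned non-collider, so it is open.
Try {T}:
  P1: blocked at fork node T ∈ conditioning set.
{T} contains no descendant of R and blocks every backdoor path.
No other singleton works — e.g. {A} leaves P1 open — so {T} is the unique smallest valid adjustment set.

{T}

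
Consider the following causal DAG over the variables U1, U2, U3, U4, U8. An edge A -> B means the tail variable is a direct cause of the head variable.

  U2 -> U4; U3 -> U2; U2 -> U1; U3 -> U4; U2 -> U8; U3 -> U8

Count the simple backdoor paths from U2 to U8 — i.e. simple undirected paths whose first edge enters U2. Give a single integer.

A backdoor path from U2 to U8 is any simple undirected path whose first edge points into U2 (i.e. leaves U2 via a parent).
Parents of U2: {U3}.
Enumerating:
  P1: U2 <- U3 -> U8
That exhausts the simple backdoor paths. Count: 1.

1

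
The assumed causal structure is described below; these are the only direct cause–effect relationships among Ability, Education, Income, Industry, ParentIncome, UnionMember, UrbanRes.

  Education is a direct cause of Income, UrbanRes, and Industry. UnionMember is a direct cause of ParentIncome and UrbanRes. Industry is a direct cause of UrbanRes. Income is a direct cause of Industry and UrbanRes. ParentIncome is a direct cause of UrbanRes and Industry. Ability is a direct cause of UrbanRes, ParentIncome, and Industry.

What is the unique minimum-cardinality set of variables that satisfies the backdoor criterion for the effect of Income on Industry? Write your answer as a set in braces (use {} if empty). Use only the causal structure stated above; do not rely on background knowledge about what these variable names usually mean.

Variables eligible for adjustment (non-descendants of Income, excluding Income and Industry): {Ability, Education, ParentIncome, UnionMember}.
Backdoor paths from Income to Industry:
  P1: Income <- Education -> Industry
  P2: Income <- Education -> UrbanRes <- UnionMember -> ParentIncome <- Ability -> Industry
  P3: Income <- Education -> UrbanRes <- UnionMember -> ParentIncome -> Industry
  P4: Income <- Education -> UrbanRes <- Ability -> ParentIncome -> Industry
  P5: Income <- Education -> UrbanRes <- Ability -> Industry
  P6: Income <- Education -> UrbanRes <- ParentIncome <- Ability -> Industry
  P7: Income <- Education -> UrbanRes <- ParentIncome -> Industry
  P8: Income <- Education -> UrbanRes <- Industry
The empty set is not sufficient: P1 (Income <- Education -> Industry) has no collider blocking it and no conditioned non-collider, so it is open.
Try {Education}:
  P1: blocked at fork node Education ∈ conditioning set.
  P2: blocked at fork node Education ∈ conditioning set.
  P3: blocked at fork node Education ∈ conditioning set.
  P4: blocked at fork node Education ∈ conditioning set.
  P5: blocked at fork node Education ∈ conditioning set.
  P6: blocked at fork node Education ∈ conditioning set.
  P7: blocked at fork node Education ∈ conditioning set.
  P8: blocked at fork node Education ∈ conditioning set.
{Education} contains no descendant of Income and blocks every backdoor path.
No other singleton works — e.g. {UnionMember} leaves P1 open — so {Education} is the unique smallest valid adjustment set.

{Education}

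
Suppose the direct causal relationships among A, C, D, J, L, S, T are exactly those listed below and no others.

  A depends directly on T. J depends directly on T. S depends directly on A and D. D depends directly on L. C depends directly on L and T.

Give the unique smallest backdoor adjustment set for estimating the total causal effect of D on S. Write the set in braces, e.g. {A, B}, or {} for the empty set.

{}

Variables eligible for adjustment (non-descendants of D, excluding D and S): {A, C, J, L, T}.
Backdoor paths from D to S:
  P1: D <- L -> C <- T -> A -> S
Each backdoor path contains an unconditioned collider, so every path is already blocked with the empty conditioning set:
  P1: blocked at collider C (neither it nor any descendant is in the conditioning set).
The empty set is therefore the unique smallest valid set.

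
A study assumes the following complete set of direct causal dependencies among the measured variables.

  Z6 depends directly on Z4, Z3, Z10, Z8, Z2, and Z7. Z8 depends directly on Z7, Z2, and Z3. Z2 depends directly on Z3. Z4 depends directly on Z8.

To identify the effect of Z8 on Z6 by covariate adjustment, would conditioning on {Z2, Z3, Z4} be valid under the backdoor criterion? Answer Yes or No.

Backdoor paths from Z8 to Z6 (paths whose first edge points into Z8):
  P1: Z8 <- Z7 -> Z6
  P2: Z8 <- Z3 -> Z2 -> Z6
  P3: Z8 <- Z3 -> Z6
  P4: Z8 <- Z2 <- Z3 -> Z6
  P5: Z8 <- Z2 -> Z6
Condition 1 (no descendant of Z8 in the set): FAILS — Z4 is a descendant of Z8.
Condition 2 (every backdoor path blocked by {Z2, Z3, Z4}):
  P1: open — no interior node is in the conditioning set.
  P2: blocked at fork node Z3 ∈ conditioning set.
  P3: blocked at fork node Z3 ∈ conditioning set.
  P4: blocked at chain node Z2 ∈ conditioning set.
  P5: blocked at fork node Z2 ∈ conditioning set.
{Z2, Z3, Z4} does not satisfy the backdoor criterion.

No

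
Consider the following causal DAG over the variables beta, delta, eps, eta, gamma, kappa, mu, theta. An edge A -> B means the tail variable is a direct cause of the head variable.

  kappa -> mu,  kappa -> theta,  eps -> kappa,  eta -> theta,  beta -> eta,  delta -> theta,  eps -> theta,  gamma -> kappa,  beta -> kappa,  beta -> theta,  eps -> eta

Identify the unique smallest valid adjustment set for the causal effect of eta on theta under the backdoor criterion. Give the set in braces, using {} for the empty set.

Variables eligible for adjustment (non-descendants of eta, excluding eta and theta): {beta, delta, eps, gamma, kappa, mu}.
Backdoor paths from eta to theta:
  P1: eta <- beta -> kappa <- eps -> theta
  P2: eta <- beta -> kappa -> theta
  P3: eta <- beta -> theta
  P4: eta <- eps -> kappa <- beta -> theta
  P5: eta <- eps -> kappa -> theta
  P6: eta <- eps -> theta
The empty set is not sufficient: P2 (eta <- beta -> kappa -> theta) has no collider blocking it and no conditioned non-collider, so it is open.
Try {beta, eps}:
  P1: blocked at fork node beta ∈ conditioning set.
  P2: blocked at fork node beta ∈ conditioning set.
  P3: blocked at fork node beta ∈ conditioning set.
  P4: blocked at fork node eps ∈ conditioning set.
  P5: blocked at fork node eps ∈ conditioning set.
  P6: blocked at fork node eps ∈ conditioning set.
{beta, eps} contains no descendant of eta and blocks every backdoor path.
Every element of {beta, eps} is needed (dropping beta leaves P2 open; dropping eps leaves P5 open), so no proper subset is valid.
Among all size-2 subsets of the eligible variables, only {beta, eps} blocks every backdoor path, so it is the unique smallest valid adjustment set.

{beta, eps}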